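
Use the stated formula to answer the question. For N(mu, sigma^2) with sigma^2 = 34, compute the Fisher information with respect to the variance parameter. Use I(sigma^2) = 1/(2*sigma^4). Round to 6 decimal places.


Fisher information for variance: I(sigma^2) = 1/(2*sigma^4).
sigma^2 = 34, so sigma^4 = 1156.
I = 1/(2*1156) = 1/2312 = 0.000433

0.000433


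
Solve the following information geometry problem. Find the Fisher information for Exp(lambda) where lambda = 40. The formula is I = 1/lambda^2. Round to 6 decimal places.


Fisher information for exponential: I(lambda) = 1/lambda^2.
lambda = 40, lambda^2 = 1600.
I = 1/1600 = 0.000625

0.000625


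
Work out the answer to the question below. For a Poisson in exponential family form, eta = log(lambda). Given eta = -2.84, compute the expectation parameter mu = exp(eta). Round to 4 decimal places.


Expectation parameter for Poisson exponential family:
mu = exp(eta).
eta = -2.84.
mu = exp(-2.84) = 0.0584

0.0584


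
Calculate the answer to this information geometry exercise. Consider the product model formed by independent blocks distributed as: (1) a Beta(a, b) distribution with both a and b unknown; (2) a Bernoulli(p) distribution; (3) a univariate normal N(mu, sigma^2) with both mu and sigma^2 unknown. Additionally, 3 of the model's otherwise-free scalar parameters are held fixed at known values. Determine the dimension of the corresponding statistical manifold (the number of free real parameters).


The dimension of a statistical manifold equals the number of free
(independent) real parameters of the model. For a product of independent
blocks the parameter counts add.
- Beta (a, b): 2.
- Bernoulli (p): 1.
- normal (mu, sigma^2): 2.
Total = 2 + 1 + 2 = 5.
3 parameter(s) fixed at known values: 5 - 3 = 2.
Dimension = 2

2


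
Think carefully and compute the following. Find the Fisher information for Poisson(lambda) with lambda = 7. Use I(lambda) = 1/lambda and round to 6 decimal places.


Fisher information for Poisson: I(lambda) = 1/lambda.
lambda = 7.
I(lambda) = 1/7 = 0.142857

0.142857


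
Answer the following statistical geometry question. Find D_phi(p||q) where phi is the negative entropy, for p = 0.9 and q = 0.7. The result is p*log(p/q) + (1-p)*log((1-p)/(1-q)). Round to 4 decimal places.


Bregman divergence with negative entropy generator:
D = p*log(p/q) + (1-p)*log((1-p)/(1-q)).
p = 0.9, q = 0.7.
p*log(p/q) = 0.9*log(0.9/0.7) = 0.226183.
(1-p)*log((1-p)/(1-q)) = 0.1*log(0.1/0.3) = -0.109861.
D = 0.226183 + -0.109861 = 0.1163

0.1163


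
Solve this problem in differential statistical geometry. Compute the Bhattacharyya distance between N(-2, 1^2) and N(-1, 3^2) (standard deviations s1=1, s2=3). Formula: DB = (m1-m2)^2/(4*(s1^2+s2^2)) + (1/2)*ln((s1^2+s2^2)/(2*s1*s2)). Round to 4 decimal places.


Bhattacharyya distance between two Gaussians:
DB = (m1-m2)^2/(4*(s1^2+s2^2)) + (1/2)*ln((s1^2+s2^2)/(2*s1*s2)).
(m1-m2)^2 = (-1)^2 = 1.
s1^2+s2^2 = 1 + 9 = 10.
term1 = 1/40 = 0.025.
term2 = 0.5*ln(10/6.0) = 0.255413.
DB = 0.025 + 0.255413 = 0.2804

0.2804


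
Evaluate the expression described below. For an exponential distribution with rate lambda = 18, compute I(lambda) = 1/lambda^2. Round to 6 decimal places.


Fisher information for exponential: I(lambda) = 1/lambda^2.
lambda = 18, lambda^2 = 324.
I = 1/324 = 0.003086

0.003086


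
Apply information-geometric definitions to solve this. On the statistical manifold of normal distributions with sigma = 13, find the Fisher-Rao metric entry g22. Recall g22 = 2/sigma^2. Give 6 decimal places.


For the 2-parameter normal family, the Fisher metric has:
  g11 = 1/sigma^2, g22 = 2/sigma^2.
sigma = 13, sigma^2 = 169.
g22 = 0.011834

0.011834


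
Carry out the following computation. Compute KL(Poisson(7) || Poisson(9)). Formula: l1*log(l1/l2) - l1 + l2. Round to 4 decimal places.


KL divergence for Poisson:
KL = l1*log(l1/l2) - l1 + l2.
l1 = 7, l2 = 9.
log(7/9) = -0.251314.
l1*log(l1/l2) = 7 * -0.251314 = -1.759201.
KL = -1.759201 - 7 + 9 = 0.2408

0.2408


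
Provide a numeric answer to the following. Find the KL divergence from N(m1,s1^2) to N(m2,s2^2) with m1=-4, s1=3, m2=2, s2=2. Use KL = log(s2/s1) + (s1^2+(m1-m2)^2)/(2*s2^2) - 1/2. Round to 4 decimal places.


KL divergence between normal distributions:
KL = log(s2/s1) + (s1^2 + (m1-m2)^2)/(2*s2^2) - 1/2.
log(2/3) = -0.405465.
(3^2 + (-4-2)^2)/(2*2^2) = (9 + 36)/8 = 5.625.
KL = -0.405465 + 5.625 - 0.5 = 4.7195

4.7195


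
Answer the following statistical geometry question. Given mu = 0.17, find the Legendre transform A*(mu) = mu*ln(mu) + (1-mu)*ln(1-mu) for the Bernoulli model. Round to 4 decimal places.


Legendre transform for Bernoulli:
A*(mu) = mu*log(mu) + (1-mu)*log(1-mu).
mu = 0.17, 1-mu = 0.83.
mu*log(mu) = 0.17*log(0.17) = -0.301233.
(1-mu)*log(1-mu) = 0.83*log(0.83) = -0.154654.
A* = -0.301233 + -0.154654 = -0.4559

-0.4559


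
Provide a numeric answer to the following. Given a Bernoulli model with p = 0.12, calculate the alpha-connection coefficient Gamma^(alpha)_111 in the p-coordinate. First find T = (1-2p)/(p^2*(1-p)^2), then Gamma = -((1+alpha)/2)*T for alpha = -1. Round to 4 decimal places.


Skewness (Amari-Chentsov) tensor: T = (1-2p)/(p^2*(1-p)^2).
p = 0.12, 1-2p = 0.76, p^2 = 0.0144, (1-p)^2 = 0.7744.
T = 0.76/(0.0144 * 0.7744) = 68.153122.
In the p-coordinate, Gamma^(alpha) = Gamma^(0) - (alpha/2)*T with Gamma^(0) = (1/2)*g'(p) = -T/2,
so Gamma^(alpha) = -((1+alpha)/2)*T.
alpha = -1, -(1+alpha)/2 = 0.0.
Gamma = 0.0 * 68.153122 = 0.0000

0.0000


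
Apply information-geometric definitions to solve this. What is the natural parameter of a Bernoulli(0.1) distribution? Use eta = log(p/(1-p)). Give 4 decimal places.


Natural parameter for Bernoulli: eta = log(p/(1-p)).
p = 0.1, 1-p = 0.9.
p/(1-p) = 0.111111.
eta = log(0.111111) = -2.1972

-2.1972


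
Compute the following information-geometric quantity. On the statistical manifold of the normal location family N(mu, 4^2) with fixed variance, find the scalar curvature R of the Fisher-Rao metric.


This family has a single free parameter, so its statistical manifold
is 1-dimensional. The Riemann curvature tensor of any 1-dimensional
Riemannian manifold vanishes identically, so R = 0.

0


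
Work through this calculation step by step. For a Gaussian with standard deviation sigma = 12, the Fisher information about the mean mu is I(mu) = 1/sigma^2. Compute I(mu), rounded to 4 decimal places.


The Fisher information for the mean of a normal distribution is I(mu) = 1/sigma^2.
sigma = 12, so sigma^2 = 144.
I(mu) = 1/144 = 0.0069

0.0069


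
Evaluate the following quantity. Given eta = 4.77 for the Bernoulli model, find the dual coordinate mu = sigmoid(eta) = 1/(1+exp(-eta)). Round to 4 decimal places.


Dual coordinate (expectation parameter) for Bernoulli:
mu = 1/(1+exp(-eta)).
eta = 4.77.
exp(-eta) = exp(-4.77) = 0.00848.
mu = 1/(1+0.00848) = 0.9916

0.9916


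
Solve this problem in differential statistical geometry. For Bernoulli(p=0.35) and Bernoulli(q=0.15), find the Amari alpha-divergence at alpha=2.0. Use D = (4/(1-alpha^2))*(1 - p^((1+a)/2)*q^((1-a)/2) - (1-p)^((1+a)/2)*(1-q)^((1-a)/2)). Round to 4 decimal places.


Amari alpha-divergence:
D = (4/(1-alpha^2))*(1 - p^((1+a)/2)*q^((1-a)/2) - (1-p)^((1+a)/2)*(1-q)^((1-a)/2)).
alpha = 2.0, p = 0.35, q = 0.15.
e1 = (1+alpha)/2 = 1.5, e2 = (1-alpha)/2 = -0.5.
t1 = p^e1 * q^e2 = 0.35^1.5 * 0.15^-0.5 = 0.534634.
t2 = (1-p)^e1 * (1-q)^e2 = 0.65^1.5 * 0.85^-0.5 = 0.568409.
4/(1-alpha^2) = -1.333333.
D = -1.333333*(1 - 0.534634 - 0.568409) = 0.1374

0.1374


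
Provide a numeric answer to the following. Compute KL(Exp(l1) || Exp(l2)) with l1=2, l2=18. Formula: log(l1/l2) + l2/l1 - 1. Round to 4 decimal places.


KL divergence for exponential family:
KL = log(l1/l2) + l2/l1 - 1.
log(2/18) = -2.197225.
18/2 = 9.0.
KL = -2.197225 + 9.0 - 1 = 5.8028

5.8028


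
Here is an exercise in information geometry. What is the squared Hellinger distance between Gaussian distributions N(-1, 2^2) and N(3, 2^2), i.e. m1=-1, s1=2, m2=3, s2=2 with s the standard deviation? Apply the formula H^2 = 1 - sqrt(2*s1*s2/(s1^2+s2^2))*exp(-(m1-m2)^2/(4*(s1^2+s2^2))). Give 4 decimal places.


Squared Hellinger distance for Gaussians:
H^2 = 1 - sqrt(2*s1*s2/(s1^2+s2^2)) * exp(-(m1-m2)^2/(4*(s1^2+s2^2))).
s1^2 = 4, s2^2 = 4, s1^2+s2^2 = 8.
sqrt(2*2*2/(8)) = 1.0.
(m1-m2)^2 = (-4)^2 = 16.
exp(-16/(4*8)) = exp(-0.5) = 0.606531.
H^2 = 1 - 1.0*0.606531 = 0.3935

0.3935


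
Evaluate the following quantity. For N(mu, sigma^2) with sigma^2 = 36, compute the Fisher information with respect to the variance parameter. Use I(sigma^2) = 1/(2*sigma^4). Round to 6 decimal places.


Fisher information for variance: I(sigma^2) = 1/(2*sigma^4).
sigma^2 = 36, so sigma^4 = 1296.
I = 1/(2*1296) = 1/2592 = 0.000386

0.000386


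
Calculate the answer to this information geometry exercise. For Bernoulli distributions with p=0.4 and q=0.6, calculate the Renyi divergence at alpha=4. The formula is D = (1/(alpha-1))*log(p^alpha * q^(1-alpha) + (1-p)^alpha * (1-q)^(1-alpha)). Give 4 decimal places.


Renyi divergence of order alpha between Bernoulli distributions:
D = (1/(alpha-1))*log(p^alpha * q^(1-alpha) + (1-p)^alpha * (1-q)^(1-alpha)).
alpha = 4, p = 0.4, q = 0.6.
p^alpha * q^(1-alpha) = 0.4^4 * 0.6^-3 = 0.118519.
(1-p)^alpha * (1-q)^(1-alpha) = 0.6^4 * 0.4^-3 = 2.025.
sum = 0.118519 + 2.025 = 2.143519.
D = (1/3)*log(2.143519) = 0.2541

0.2541


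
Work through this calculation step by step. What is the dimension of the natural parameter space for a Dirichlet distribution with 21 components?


Exponential family dimension calculation:
Dirichlet with 21 components has 21 natural parameters.

21


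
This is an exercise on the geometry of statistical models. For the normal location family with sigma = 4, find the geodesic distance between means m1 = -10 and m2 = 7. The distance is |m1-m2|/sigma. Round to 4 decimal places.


On the fixed-variance normal subfamily, geodesic distance = |m1-m2|/sigma.
|-10 - 7| = 17.
sigma = 4.
d = 17/4 = 4.2500

4.2500


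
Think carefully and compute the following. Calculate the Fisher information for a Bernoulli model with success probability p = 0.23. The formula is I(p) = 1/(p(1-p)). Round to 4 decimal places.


For Bernoulli(p), Fisher information is I(p) = 1/(p*(1-p)).
p = 0.23, 1-p = 0.77.
p*(1-p) = 0.1771.
I(p) = 1/0.1771 = 5.6465

5.6465


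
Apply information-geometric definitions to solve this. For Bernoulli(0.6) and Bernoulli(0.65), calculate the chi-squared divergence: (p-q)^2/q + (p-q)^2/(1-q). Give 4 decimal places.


Chi-squared divergence between Bernoulli distributions:
chi^2 = (p-q)^2/q + (p-q)^2/(1-q).
p = 0.6, q = 0.65, p-q = -0.05.
(p-q)^2 = 0.0025.
term1 = 0.0025/0.65 = 0.003846.
term2 = 0.0025/0.35 = 0.007143.
chi^2 = 0.003846 + 0.007143 = 0.0110

0.0110


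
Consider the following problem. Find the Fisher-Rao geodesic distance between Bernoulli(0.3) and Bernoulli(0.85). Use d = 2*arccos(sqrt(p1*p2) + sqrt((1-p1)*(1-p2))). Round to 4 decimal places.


Geodesic distance on Bernoulli manifold:
d(p1,p2) = 2*arccos(sqrt(p1*p2) + sqrt((1-p1)*(1-p2))).
sqrt(p1*p2) = sqrt(0.3*0.85) = 0.504975.
sqrt((1-p1)*(1-p2)) = sqrt(0.7*0.15) = 0.324037.
arg = 0.504975 + 0.324037 = 0.829012.
d = 2*arccos(0.829012) = 1.1869

1.1869


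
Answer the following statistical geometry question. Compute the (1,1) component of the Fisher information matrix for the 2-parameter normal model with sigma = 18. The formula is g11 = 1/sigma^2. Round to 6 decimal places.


For the 2-parameter normal family, the Fisher metric has:
  g11 = 1/sigma^2, g22 = 2/sigma^2.
sigma = 18, sigma^2 = 324.
g11 = 0.003086

0.003086


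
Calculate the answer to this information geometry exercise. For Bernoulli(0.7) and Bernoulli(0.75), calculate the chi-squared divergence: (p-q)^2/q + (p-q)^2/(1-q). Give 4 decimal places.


Chi-squared divergence between Bernoulli distributions:
chi^2 = (p-q)^2/q + (p-q)^2/(1-q).
p = 0.7, q = 0.75, p-q = -0.05.
(p-q)^2 = 0.0025.
term1 = 0.0025/0.75 = 0.003333.
term2 = 0.0025/0.25 = 0.01.
chi^2 = 0.003333 + 0.01 = 0.0133

0.0133


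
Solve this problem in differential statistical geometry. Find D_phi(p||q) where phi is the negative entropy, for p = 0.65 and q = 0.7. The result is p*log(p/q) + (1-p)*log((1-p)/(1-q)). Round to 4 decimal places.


Bregman divergence with negative entropy generator:
D = p*log(p/q) + (1-p)*log((1-p)/(1-q)).
p = 0.65, q = 0.7.
p*log(p/q) = 0.65*log(0.65/0.7) = -0.04817.
(1-p)*log((1-p)/(1-q)) = 0.35*log(0.35/0.3) = 0.053953.
D = -0.04817 + 0.053953 = 0.0058

0.0058


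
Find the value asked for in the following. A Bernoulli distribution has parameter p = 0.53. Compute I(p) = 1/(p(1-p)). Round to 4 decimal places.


For Bernoulli(p), Fisher information is I(p) = 1/(p*(1-p)).
p = 0.53, 1-p = 0.47.
p*(1-p) = 0.2491.
I(p) = 1/0.2491 = 4.0145

4.0145


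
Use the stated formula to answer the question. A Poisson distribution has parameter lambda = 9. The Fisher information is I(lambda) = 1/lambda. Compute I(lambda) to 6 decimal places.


Fisher information for Poisson: I(lambda) = 1/lambda.
lambda = 9.
I(lambda) = 1/9 = 0.111111

0.111111


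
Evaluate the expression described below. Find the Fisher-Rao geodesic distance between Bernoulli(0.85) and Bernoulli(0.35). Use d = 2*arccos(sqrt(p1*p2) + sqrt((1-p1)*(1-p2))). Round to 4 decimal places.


Geodesic distance on Bernoulli manifold:
d(p1,p2) = 2*arccos(sqrt(p1*p2) + sqrt((1-p1)*(1-p2))).
sqrt(p1*p2) = sqrt(0.85*0.35) = 0.545436.
sqrt((1-p1)*(1-p2)) = sqrt(0.15*0.65) = 0.31225.
arg = 0.545436 + 0.31225 = 0.857686.
d = 2*arccos(0.857686) = 1.0801

1.0801


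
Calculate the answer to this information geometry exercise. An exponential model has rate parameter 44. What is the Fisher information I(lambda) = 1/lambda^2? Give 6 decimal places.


Fisher information for exponential: I(lambda) = 1/lambda^2.
lambda = 44, lambda^2 = 1936.
I = 1/1936 = 0.000517

0.000517


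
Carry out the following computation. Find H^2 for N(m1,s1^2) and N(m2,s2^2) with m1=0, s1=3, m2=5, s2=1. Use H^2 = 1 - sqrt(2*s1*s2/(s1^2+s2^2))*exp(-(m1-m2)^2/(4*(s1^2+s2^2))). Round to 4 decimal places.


Squared Hellinger distance for Gaussians:
H^2 = 1 - sqrt(2*s1*s2/(s1^2+s2^2)) * exp(-(m1-m2)^2/(4*(s1^2+s2^2))).
s1^2 = 9, s2^2 = 1, s1^2+s2^2 = 10.
sqrt(2*3*1/(10)) = 0.774597.
(m1-m2)^2 = (-5)^2 = 25.
exp(-25/(4*10)) = exp(-0.625) = 0.535261.
H^2 = 1 - 0.774597*0.535261 = 0.5854

0.5854


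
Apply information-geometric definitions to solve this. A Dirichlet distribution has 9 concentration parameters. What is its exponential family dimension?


Exponential family dimension calculation:
Dirichlet with 9 components has 9 natural parameters.

9


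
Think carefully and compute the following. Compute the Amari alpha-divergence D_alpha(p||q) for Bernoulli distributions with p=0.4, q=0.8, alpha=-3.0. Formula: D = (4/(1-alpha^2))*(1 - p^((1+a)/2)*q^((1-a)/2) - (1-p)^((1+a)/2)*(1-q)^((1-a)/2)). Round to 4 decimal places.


Amari alpha-divergence:
D = (4/(1-alpha^2))*(1 - p^((1+a)/2)*q^((1-a)/2) - (1-p)^((1+a)/2)*(1-q)^((1-a)/2)).
alpha = -3.0, p = 0.4, q = 0.8.
e1 = (1+alpha)/2 = -1.0, e2 = (1-alpha)/2 = 2.0.
t1 = p^e1 * q^e2 = 0.4^-1.0 * 0.8^2.0 = 1.6.
t2 = (1-p)^e1 * (1-q)^e2 = 0.6^-1.0 * 0.2^2.0 = 0.066667.
4/(1-alpha^2) = -0.5.
D = -0.5*(1 - 1.6 - 0.066667) = 0.3333

0.3333


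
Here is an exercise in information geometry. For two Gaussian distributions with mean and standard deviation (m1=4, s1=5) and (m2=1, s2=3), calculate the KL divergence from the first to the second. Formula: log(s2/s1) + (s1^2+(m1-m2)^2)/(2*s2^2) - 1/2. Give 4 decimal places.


KL divergence between normal distributions:
KL = log(s2/s1) + (s1^2 + (m1-m2)^2)/(2*s2^2) - 1/2.
log(3/5) = -0.510826.
(5^2 + (4-1)^2)/(2*3^2) = (25 + 9)/18 = 1.888889.
KL = -0.510826 + 1.888889 - 0.5 = 0.8781

0.8781


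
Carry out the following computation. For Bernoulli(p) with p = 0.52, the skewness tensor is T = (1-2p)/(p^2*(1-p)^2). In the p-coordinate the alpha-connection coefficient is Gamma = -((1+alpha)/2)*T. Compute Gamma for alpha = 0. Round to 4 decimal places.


Skewness (Amari-Chentsov) tensor: T = (1-2p)/(p^2*(1-p)^2).
p = 0.52, 1-2p = -0.04, p^2 = 0.2704, (1-p)^2 = 0.2304.
T = -0.04/(0.2704 * 0.2304) = -0.642053.
In the p-coordinate, Gamma^(alpha) = Gamma^(0) - (alpha/2)*T with Gamma^(0) = (1/2)*g'(p) = -T/2,
so Gamma^(alpha) = -((1+alpha)/2)*T.
alpha = 0, -(1+alpha)/2 = -0.5.
Gamma = -0.5 * -0.642053 = 0.3210

0.3210


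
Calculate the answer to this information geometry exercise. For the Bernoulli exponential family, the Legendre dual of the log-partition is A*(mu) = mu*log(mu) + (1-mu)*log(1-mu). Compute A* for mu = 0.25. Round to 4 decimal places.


Legendre transform for Bernoulli:
A*(mu) = mu*log(mu) + (1-mu)*log(1-mu).
mu = 0.25, 1-mu = 0.75.
mu*log(mu) = 0.25*log(0.25) = -0.346574.
(1-mu)*log(1-mu) = 0.75*log(0.75) = -0.215762.
A* = -0.346574 + -0.215762 = -0.5623

-0.5623


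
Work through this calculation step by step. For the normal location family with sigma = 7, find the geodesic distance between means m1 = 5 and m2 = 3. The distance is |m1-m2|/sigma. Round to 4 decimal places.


On the fixed-variance normal subfamily, geodesic distance = |m1-m2|/sigma.
|5 - 3| = 2.
sigma = 7.
d = 2/7 = 0.2857

0.2857


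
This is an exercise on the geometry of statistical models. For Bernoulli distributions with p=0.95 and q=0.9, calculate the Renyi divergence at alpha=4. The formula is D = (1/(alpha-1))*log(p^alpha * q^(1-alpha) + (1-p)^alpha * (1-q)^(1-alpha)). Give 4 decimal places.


Renyi divergence of order alpha between Bernoulli distributions:
D = (1/(alpha-1))*log(p^alpha * q^(1-alpha) + (1-p)^alpha * (1-q)^(1-alpha)).
alpha = 4, p = 0.95, q = 0.9.
p^alpha * q^(1-alpha) = 0.95^4 * 0.9^-3 = 1.117293.
(1-p)^alpha * (1-q)^(1-alpha) = 0.05^4 * 0.1^-3 = 0.00625.
sum = 1.117293 + 0.00625 = 1.123543.
D = (1/3)*log(1.123543) = 0.0388

0.0388


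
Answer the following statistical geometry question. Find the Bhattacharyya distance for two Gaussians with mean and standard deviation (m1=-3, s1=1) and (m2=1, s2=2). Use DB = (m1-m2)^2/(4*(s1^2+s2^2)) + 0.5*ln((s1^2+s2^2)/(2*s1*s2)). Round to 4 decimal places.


Bhattacharyya distance between two Gaussians:
DB = (m1-m2)^2/(4*(s1^2+s2^2)) + (1/2)*ln((s1^2+s2^2)/(2*s1*s2)).
(m1-m2)^2 = (-4)^2 = 16.
s1^2+s2^2 = 1 + 4 = 5.
term1 = 16/20 = 0.8.
term2 = 0.5*ln(5/4.0) = 0.111572.
DB = 0.8 + 0.111572 = 0.9116

0.9116


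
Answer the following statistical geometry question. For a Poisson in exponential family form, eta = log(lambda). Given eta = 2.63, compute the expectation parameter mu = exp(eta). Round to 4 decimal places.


Expectation parameter for Poisson exponential family:
mu = exp(eta).
eta = 2.63.
mu = exp(2.63) = 13.8738

13.8738


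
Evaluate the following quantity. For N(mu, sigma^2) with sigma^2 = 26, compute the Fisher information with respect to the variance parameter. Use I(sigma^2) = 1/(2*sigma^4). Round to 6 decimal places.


Fisher information for variance: I(sigma^2) = 1/(2*sigma^4).
sigma^2 = 26, so sigma^4 = 676.
I = 1/(2*676) = 1/1352 = 0.000740

0.000740


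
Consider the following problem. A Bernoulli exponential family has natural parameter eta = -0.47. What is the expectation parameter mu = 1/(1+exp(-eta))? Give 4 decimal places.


Dual coordinate (expectation parameter) for Bernoulli:
mu = 1/(1+exp(-eta)).
eta = -0.47.
exp(-eta) = exp(0.47) = 1.599994.
mu = 1/(1+1.599994) = 0.3846

0.3846


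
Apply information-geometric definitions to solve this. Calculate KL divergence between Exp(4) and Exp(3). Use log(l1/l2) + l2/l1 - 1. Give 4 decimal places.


KL divergence for exponential family:
KL = log(l1/l2) + l2/l1 - 1.
log(4/3) = 0.287682.
3/4 = 0.75.
KL = 0.287682 + 0.75 - 1 = 0.0377

0.0377


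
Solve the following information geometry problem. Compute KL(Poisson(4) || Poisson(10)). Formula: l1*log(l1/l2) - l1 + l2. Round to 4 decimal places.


KL divergence for Poisson:
KL = l1*log(l1/l2) - l1 + l2.
l1 = 4, l2 = 10.
log(4/10) = -0.916291.
l1*log(l1/l2) = 4 * -0.916291 = -3.665163.
KL = -3.665163 - 4 + 10 = 2.3348

2.3348


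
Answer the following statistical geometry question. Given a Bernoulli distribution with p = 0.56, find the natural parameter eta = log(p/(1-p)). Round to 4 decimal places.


Natural parameter for Bernoulli: eta = log(p/(1-p)).
p = 0.56, 1-p = 0.44.
p/(1-p) = 1.272727.
eta = log(1.272727) = 0.2412

0.2412


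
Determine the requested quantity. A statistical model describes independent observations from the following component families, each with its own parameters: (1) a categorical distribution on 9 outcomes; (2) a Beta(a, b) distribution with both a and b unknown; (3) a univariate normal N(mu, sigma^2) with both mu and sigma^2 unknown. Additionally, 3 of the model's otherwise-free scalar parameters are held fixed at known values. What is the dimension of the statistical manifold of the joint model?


The dimension of a statistical manifold equals the number of free
(independent) real parameters of the model. For a product of independent
blocks the parameter counts add.
- categorical on 9 outcomes (probabilities sum to 1): 9-1 = 8.
- Beta (a, b): 2.
- normal (mu, sigma^2): 2.
Total = 8 + 2 + 2 = 12.
3 parameter(s) fixed at known values: 12 - 3 = 9.
Dimension = 9

9


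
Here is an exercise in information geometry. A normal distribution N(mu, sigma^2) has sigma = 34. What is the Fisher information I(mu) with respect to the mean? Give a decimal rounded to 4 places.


The Fisher information for the mean of a normal distribution is I(mu) = 1/sigma^2.
sigma = 34, so sigma^2 = 1156.
I(mu) = 1/1156 = 0.0009

0.0009


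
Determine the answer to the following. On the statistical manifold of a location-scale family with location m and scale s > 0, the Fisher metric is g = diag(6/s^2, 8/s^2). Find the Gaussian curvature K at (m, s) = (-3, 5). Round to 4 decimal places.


The metric has the form g = (A dm^2 + B ds^2)/s^2 with A = 6, B = 8.
Substitute u = sqrt(A/B)*m: g = B*(du^2 + ds^2)/s^2, i.e. B times the
Poincare upper half-plane metric, which has constant Gaussian curvature -1.
Scaling a 2D metric by a constant c divides the Gaussian curvature by c,
so K = -1/B = -1/(8) = -0.1250 everywhere (the point (m, s) = (-3, 5) is irrelevant:
the curvature is constant).
The requested Gaussian curvature is K = -0.1250.

-0.1250


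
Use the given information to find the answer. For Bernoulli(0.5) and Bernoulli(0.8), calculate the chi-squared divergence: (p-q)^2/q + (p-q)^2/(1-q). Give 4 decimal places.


Chi-squared divergence between Bernoulli distributions:
chi^2 = (p-q)^2/q + (p-q)^2/(1-q).
p = 0.5, q = 0.8, p-q = -0.3.
(p-q)^2 = 0.09.
term1 = 0.09/0.8 = 0.1125.
term2 = 0.09/0.2 = 0.45.
chi^2 = 0.1125 + 0.45 = 0.5625

0.5625


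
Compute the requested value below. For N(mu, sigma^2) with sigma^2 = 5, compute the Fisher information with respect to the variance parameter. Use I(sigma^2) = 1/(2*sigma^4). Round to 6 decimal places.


Fisher information for variance: I(sigma^2) = 1/(2*sigma^4).
sigma^2 = 5, so sigma^4 = 25.
I = 1/(2*25) = 1/50 = 0.020000

0.020000


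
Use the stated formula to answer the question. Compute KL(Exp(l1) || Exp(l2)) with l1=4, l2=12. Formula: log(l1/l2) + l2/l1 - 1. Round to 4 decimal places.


KL divergence for exponential family:
KL = log(l1/l2) + l2/l1 - 1.
log(4/12) = -1.098612.
12/4 = 3.0.
KL = -1.098612 + 3.0 - 1 = 0.9014

0.9014


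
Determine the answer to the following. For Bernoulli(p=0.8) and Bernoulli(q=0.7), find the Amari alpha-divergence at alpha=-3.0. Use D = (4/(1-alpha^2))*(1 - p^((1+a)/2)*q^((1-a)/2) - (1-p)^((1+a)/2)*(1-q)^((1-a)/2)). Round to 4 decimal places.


Amari alpha-divergence:
D = (4/(1-alpha^2))*(1 - p^((1+a)/2)*q^((1-a)/2) - (1-p)^((1+a)/2)*(1-q)^((1-a)/2)).
alpha = -3.0, p = 0.8, q = 0.7.
e1 = (1+alpha)/2 = -1.0, e2 = (1-alpha)/2 = 2.0.
t1 = p^e1 * q^e2 = 0.8^-1.0 * 0.7^2.0 = 0.6125.
t2 = (1-p)^e1 * (1-q)^e2 = 0.2^-1.0 * 0.3^2.0 = 0.45.
4/(1-alpha^2) = -0.5.
D = -0.5*(1 - 0.6125 - 0.45) = 0.0313

0.0313


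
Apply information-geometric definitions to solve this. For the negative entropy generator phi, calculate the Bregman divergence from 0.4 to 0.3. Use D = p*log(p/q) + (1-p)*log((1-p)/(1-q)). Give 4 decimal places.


Bregman divergence with negative entropy generator:
D = p*log(p/q) + (1-p)*log((1-p)/(1-q)).
p = 0.4, q = 0.3.
p*log(p/q) = 0.4*log(0.4/0.3) = 0.115073.
(1-p)*log((1-p)/(1-q)) = 0.6*log(0.6/0.7) = -0.09249.
D = 0.115073 + -0.09249 = 0.0226

0.0226


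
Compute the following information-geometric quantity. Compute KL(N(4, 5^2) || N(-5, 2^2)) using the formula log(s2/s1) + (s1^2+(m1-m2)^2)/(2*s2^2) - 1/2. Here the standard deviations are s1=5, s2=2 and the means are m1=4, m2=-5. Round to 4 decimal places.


KL divergence between normal distributions:
KL = log(s2/s1) + (s1^2 + (m1-m2)^2)/(2*s2^2) - 1/2.
log(2/5) = -0.916291.
(5^2 + (4--5)^2)/(2*2^2) = (25 + 81)/8 = 13.25.
KL = -0.916291 + 13.25 - 0.5 = 11.8337

11.8337


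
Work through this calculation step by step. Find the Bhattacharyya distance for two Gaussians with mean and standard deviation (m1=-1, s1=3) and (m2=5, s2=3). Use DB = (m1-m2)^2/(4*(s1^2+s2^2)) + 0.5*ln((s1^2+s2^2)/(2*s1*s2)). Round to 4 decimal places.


Bhattacharyya distance between two Gaussians:
DB = (m1-m2)^2/(4*(s1^2+s2^2)) + (1/2)*ln((s1^2+s2^2)/(2*s1*s2)).
(m1-m2)^2 = (-6)^2 = 36.
s1^2+s2^2 = 9 + 9 = 18.
term1 = 36/72 = 0.5.
term2 = 0.5*ln(18/18.0) = 0.0.
DB = 0.5 + 0.0 = 0.5000

0.5000


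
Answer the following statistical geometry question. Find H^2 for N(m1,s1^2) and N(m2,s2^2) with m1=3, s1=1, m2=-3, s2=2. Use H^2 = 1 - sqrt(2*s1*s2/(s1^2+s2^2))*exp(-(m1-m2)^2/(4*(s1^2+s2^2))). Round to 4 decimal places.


Squared Hellinger distance for Gaussians:
H^2 = 1 - sqrt(2*s1*s2/(s1^2+s2^2)) * exp(-(m1-m2)^2/(4*(s1^2+s2^2))).
s1^2 = 1, s2^2 = 4, s1^2+s2^2 = 5.
sqrt(2*1*2/(5)) = 0.894427.
(m1-m2)^2 = (6)^2 = 36.
exp(-36/(4*5)) = exp(-1.8) = 0.165299.
H^2 = 1 - 0.894427*0.165299 = 0.8522

0.8522


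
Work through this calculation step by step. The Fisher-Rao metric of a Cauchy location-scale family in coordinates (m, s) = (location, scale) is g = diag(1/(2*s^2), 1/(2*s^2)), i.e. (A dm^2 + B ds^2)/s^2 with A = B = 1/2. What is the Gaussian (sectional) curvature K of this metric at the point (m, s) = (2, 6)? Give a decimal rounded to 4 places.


The metric has the form g = (A dm^2 + B ds^2)/s^2 with A = 1/2, B = 1/2.
Substitute u = sqrt(A/B)*m: g = B*(du^2 + ds^2)/s^2, i.e. B times the
Poincare upper half-plane metric, which has constant Gaussian curvature -1.
Scaling a 2D metric by a constant c divides the Gaussian curvature by c,
so K = -1/B = -1/(1/2) = -2.0000 everywhere (the point (m, s) = (2, 6) is irrelevant:
the curvature is constant).
The requested Gaussian curvature is K = -2.0000.

-2.0000


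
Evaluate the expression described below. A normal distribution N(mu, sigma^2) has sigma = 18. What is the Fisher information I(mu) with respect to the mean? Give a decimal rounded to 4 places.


The Fisher information for the mean of a normal distribution is I(mu) = 1/sigma^2.
sigma = 18, so sigma^2 = 324.
I(mu) = 1/324 = 0.0031

0.0031


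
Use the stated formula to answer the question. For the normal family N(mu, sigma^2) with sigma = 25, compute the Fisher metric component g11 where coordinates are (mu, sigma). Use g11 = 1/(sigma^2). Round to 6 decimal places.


For the 2-parameter normal family, the Fisher metric has:
  g11 = 1/sigma^2, g22 = 2/sigma^2.
sigma = 25, sigma^2 = 625.
g11 = 0.001600

0.001600


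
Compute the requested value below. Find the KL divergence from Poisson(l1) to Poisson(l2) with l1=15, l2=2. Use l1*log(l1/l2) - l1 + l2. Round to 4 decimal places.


KL divergence for Poisson:
KL = l1*log(l1/l2) - l1 + l2.
l1 = 15, l2 = 2.
log(15/2) = 2.014903.
l1*log(l1/l2) = 15 * 2.014903 = 30.223545.
KL = 30.223545 - 15 + 2 = 17.2235

17.2235


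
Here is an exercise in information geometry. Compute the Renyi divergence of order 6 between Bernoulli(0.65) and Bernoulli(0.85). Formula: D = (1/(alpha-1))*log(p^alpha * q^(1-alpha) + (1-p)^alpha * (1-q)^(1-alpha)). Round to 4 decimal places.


Renyi divergence of order alpha between Bernoulli distributions:
D = (1/(alpha-1))*log(p^alpha * q^(1-alpha) + (1-p)^alpha * (1-q)^(1-alpha)).
alpha = 6, p = 0.65, q = 0.85.
p^alpha * q^(1-alpha) = 0.65^6 * 0.85^-5 = 0.169975.
(1-p)^alpha * (1-q)^(1-alpha) = 0.35^6 * 0.15^-5 = 24.207613.
sum = 0.169975 + 24.207613 = 24.377588.
D = (1/5)*log(24.377588) = 0.6387

0.6387


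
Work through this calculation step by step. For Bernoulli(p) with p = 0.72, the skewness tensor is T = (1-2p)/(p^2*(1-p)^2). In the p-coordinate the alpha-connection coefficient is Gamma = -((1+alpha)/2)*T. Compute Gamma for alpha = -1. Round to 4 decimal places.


Skewness (Amari-Chentsov) tensor: T = (1-2p)/(p^2*(1-p)^2).
p = 0.72, 1-2p = -0.44, p^2 = 0.5184, (1-p)^2 = 0.0784.
T = -0.44/(0.5184 * 0.0784) = -10.82609.
In the p-coordinate, Gamma^(alpha) = Gamma^(0) - (alpha/2)*T with Gamma^(0) = (1/2)*g'(p) = -T/2,
so Gamma^(alpha) = -((1+alpha)/2)*T.
alpha = -1, -(1+alpha)/2 = 0.0.
Gamma = 0.0 * -10.82609 = 0.0000

0.0000


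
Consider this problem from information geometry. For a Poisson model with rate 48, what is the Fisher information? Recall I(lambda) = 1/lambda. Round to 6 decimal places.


Fisher information for Poisson: I(lambda) = 1/lambda.
lambda = 48.
I(lambda) = 1/48 = 0.020833

0.020833


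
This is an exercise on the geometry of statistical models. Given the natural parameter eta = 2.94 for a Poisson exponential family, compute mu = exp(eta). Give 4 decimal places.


Expectation parameter for Poisson exponential family:
mu = exp(eta).
eta = 2.94.
mu = exp(2.94) = 18.9158

18.9158


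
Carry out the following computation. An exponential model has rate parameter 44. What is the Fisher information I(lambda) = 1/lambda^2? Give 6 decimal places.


Fisher information for exponential: I(lambda) = 1/lambda^2.
lambda = 44, lambda^2 = 1936.
I = 1/1936 = 0.000517

0.000517


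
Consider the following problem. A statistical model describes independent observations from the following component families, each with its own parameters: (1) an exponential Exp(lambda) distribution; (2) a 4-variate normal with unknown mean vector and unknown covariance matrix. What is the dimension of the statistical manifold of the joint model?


The dimension of a statistical manifold equals the number of free
(independent) real parameters of the model. For a product of independent
blocks the parameter counts add.
- exponential (lambda): 1.
- 4-variate normal: 4 (mean) + 4*5/2 = 10 (symmetric covariance) = 14.
Total = 1 + 14 = 15.
Dimension = 15

15


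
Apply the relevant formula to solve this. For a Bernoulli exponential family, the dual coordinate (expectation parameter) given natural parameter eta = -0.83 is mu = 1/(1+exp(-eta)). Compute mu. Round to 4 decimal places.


Dual coordinate (expectation parameter) for Bernoulli:
mu = 1/(1+exp(-eta)).
eta = -0.83.
exp(-eta) = exp(0.83) = 2.293319.
mu = 1/(1+2.293319) = 0.3036

0.3036


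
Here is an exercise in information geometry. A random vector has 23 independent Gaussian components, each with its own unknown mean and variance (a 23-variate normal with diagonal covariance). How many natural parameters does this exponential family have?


Exponential family dimension calculation:
Each univariate normal has two natural parameters (mu/sigma^2 and -1/(2 sigma^2)).
With 23 independent components, dim = 2 * 23 = 46.

46


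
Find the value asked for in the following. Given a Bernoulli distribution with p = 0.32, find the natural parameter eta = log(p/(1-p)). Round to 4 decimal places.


Natural parameter for Bernoulli: eta = log(p/(1-p)).
p = 0.32, 1-p = 0.68.
p/(1-p) = 0.470588.
eta = log(0.470588) = -0.7538

-0.7538


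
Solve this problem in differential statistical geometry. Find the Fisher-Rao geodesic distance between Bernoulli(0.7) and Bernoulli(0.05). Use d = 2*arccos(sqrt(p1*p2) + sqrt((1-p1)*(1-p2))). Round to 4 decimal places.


Geodesic distance on Bernoulli manifold:
d(p1,p2) = 2*arccos(sqrt(p1*p2) + sqrt((1-p1)*(1-p2))).
sqrt(p1*p2) = sqrt(0.7*0.05) = 0.187083.
sqrt((1-p1)*(1-p2)) = sqrt(0.3*0.95) = 0.533854.
arg = 0.187083 + 0.533854 = 0.720937.
d = 2*arccos(0.720937) = 1.5313

1.5313


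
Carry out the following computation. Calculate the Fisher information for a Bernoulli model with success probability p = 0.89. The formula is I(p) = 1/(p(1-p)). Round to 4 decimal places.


For Bernoulli(p), Fisher information is I(p) = 1/(p*(1-p)).
p = 0.89, 1-p = 0.11.
p*(1-p) = 0.0979.
I(p) = 1/0.0979 = 10.2145

10.2145


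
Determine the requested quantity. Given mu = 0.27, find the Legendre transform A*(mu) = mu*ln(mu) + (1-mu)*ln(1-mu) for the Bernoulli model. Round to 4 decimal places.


Legendre transform for Bernoulli:
A*(mu) = mu*log(mu) + (1-mu)*log(1-mu).
mu = 0.27, 1-mu = 0.73.
mu*log(mu) = 0.27*log(0.27) = -0.35352.
(1-mu)*log(1-mu) = 0.73*log(0.73) = -0.229739.
A* = -0.35352 + -0.229739 = -0.5833

-0.5833


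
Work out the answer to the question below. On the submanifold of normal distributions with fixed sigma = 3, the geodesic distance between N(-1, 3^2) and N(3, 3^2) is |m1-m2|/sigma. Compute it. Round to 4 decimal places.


On the fixed-variance normal subfamily, geodesic distance = |m1-m2|/sigma.
|-1 - 3| = 4.
sigma = 3.
d = 4/3 = 1.3333

1.3333


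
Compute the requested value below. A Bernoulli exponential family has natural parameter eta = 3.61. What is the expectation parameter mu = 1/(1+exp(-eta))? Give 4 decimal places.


Dual coordinate (expectation parameter) for Bernoulli:
mu = 1/(1+exp(-eta)).
eta = 3.61.
exp(-eta) = exp(-3.61) = 0.027052.
mu = 1/(1+0.027052) = 0.9737

0.9737


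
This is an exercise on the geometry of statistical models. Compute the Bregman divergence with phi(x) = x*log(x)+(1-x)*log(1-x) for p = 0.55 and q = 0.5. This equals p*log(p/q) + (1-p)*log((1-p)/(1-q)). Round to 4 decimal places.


Bregman divergence with negative entropy generator:
D = p*log(p/q) + (1-p)*log((1-p)/(1-q)).
p = 0.55, q = 0.5.
p*log(p/q) = 0.55*log(0.55/0.5) = 0.052421.
(1-p)*log((1-p)/(1-q)) = 0.45*log(0.45/0.5) = -0.047412.
D = 0.052421 + -0.047412 = 0.0050

0.0050


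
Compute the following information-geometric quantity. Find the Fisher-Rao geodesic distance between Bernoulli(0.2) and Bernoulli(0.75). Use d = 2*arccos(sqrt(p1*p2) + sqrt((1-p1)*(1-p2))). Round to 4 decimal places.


Geodesic distance on Bernoulli manifold:
d(p1,p2) = 2*arccos(sqrt(p1*p2) + sqrt((1-p1)*(1-p2))).
sqrt(p1*p2) = sqrt(0.2*0.75) = 0.387298.
sqrt((1-p1)*(1-p2)) = sqrt(0.8*0.25) = 0.447214.
arg = 0.387298 + 0.447214 = 0.834512.
d = 2*arccos(0.834512) = 1.1671

1.1671


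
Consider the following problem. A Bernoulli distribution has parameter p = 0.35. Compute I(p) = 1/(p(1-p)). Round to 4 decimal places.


For Bernoulli(p), Fisher information is I(p) = 1/(p*(1-p)).
p = 0.35, 1-p = 0.65.
p*(1-p) = 0.2275.
I(p) = 1/0.2275 = 4.3956

4.3956


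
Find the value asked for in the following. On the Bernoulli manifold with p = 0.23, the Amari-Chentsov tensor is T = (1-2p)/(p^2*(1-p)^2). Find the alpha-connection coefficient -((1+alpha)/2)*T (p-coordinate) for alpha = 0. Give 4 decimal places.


Skewness (Amari-Chentsov) tensor: T = (1-2p)/(p^2*(1-p)^2).
p = 0.23, 1-2p = 0.54, p^2 = 0.0529, (1-p)^2 = 0.5929.
T = 0.54/(0.0529 * 0.5929) = 17.216967.
In the p-coordinate, Gamma^(alpha) = Gamma^(0) - (alpha/2)*T with Gamma^(0) = (1/2)*g'(p) = -T/2,
so Gamma^(alpha) = -((1+alpha)/2)*T.
alpha = 0, -(1+alpha)/2 = -0.5.
Gamma = -0.5 * 17.216967 = -8.6085

-8.6085


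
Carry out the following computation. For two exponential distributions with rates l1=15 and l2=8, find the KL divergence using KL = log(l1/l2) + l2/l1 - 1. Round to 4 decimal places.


KL divergence for exponential family:
KL = log(l1/l2) + l2/l1 - 1.
log(15/8) = 0.628609.
8/15 = 0.533333.
KL = 0.628609 + 0.533333 - 1 = 0.1619

0.1619


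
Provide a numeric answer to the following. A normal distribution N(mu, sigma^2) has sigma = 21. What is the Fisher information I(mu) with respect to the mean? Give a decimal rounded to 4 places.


The Fisher information for the mean of a normal distribution is I(mu) = 1/sigma^2.
sigma = 21, so sigma^2 = 441.
I(mu) = 1/441 = 0.0023

0.0023


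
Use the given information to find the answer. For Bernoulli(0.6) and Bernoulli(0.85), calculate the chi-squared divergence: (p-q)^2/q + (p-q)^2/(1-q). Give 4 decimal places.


Chi-squared divergence between Bernoulli distributions:
chi^2 = (p-q)^2/q + (p-q)^2/(1-q).
p = 0.6, q = 0.85, p-q = -0.25.
(p-q)^2 = 0.0625.
term1 = 0.0625/0.85 = 0.073529.
term2 = 0.0625/0.15 = 0.416667.
chi^2 = 0.073529 + 0.416667 = 0.4902

0.4902


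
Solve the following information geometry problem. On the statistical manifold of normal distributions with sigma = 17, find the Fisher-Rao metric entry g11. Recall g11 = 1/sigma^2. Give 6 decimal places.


For the 2-parameter normal family, the Fisher metric has:
  g11 = 1/sigma^2, g22 = 2/sigma^2.
sigma = 17, sigma^2 = 289.
g11 = 0.003460

0.003460


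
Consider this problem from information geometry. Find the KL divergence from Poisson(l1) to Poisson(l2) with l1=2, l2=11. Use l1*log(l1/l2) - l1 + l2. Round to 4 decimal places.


KL divergence for Poisson:
KL = l1*log(l1/l2) - l1 + l2.
l1 = 2, l2 = 11.
log(2/11) = -1.704748.
l1*log(l1/l2) = 2 * -1.704748 = -3.409496.
KL = -3.409496 - 2 + 11 = 5.5905

5.5905


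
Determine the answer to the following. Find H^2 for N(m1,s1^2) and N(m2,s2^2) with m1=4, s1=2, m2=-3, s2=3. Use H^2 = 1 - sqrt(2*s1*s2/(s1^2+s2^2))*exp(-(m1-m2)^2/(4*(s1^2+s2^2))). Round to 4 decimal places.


Squared Hellinger distance for Gaussians:
H^2 = 1 - sqrt(2*s1*s2/(s1^2+s2^2)) * exp(-(m1-m2)^2/(4*(s1^2+s2^2))).
s1^2 = 4, s2^2 = 9, s1^2+s2^2 = 13.
sqrt(2*2*3/(13)) = 0.960769.
(m1-m2)^2 = (7)^2 = 49.
exp(-49/(4*13)) = exp(-0.942308) = 0.389727.
H^2 = 1 - 0.960769*0.389727 = 0.6256

0.6256


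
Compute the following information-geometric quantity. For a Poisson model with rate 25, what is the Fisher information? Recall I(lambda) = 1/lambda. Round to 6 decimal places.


Fisher information for Poisson: I(lambda) = 1/lambda.
lambda = 25.
I(lambda) = 1/25 = 0.040000

0.040000


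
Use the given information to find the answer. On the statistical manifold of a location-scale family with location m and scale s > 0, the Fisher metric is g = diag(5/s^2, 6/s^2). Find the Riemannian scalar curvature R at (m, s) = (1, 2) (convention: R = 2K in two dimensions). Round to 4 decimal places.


The metric has the form g = (A dm^2 + B ds^2)/s^2 with A = 5, B = 6.
Substitute u = sqrt(A/B)*m: g = B*(du^2 + ds^2)/s^2, i.e. B times the
Poincare upper half-plane metric, which has constant Gaussian curvature -1.
Scaling a 2D metric by a constant c divides the Gaussian curvature by c,
so K = -1/B = -1/(6) = -0.1667 everywhere (the point (m, s) = (1, 2) is irrelevant:
the curvature is constant).
Scalar curvature in dimension 2: R = 2K = -2/(6) = -0.3333.

-0.3333


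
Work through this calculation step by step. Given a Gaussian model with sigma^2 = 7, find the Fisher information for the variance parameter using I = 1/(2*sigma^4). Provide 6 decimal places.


Fisher information for variance: I(sigma^2) = 1/(2*sigma^4).
sigma^2 = 7, so sigma^4 = 49.
I = 1/(2*49) = 1/98 = 0.010204

0.010204


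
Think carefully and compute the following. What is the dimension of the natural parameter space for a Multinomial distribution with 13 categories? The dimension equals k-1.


Exponential family dimension calculation:
For Multinomial with k=13 categories, dim = k-1 = 12.

12


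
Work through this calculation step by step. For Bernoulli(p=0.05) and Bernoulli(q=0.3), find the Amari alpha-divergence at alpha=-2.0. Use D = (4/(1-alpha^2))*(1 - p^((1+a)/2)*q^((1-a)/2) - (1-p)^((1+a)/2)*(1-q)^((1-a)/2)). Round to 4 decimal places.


Amari alpha-divergence:
D = (4/(1-alpha^2))*(1 - p^((1+a)/2)*q^((1-a)/2) - (1-p)^((1+a)/2)*(1-q)^((1-a)/2)).
alpha = -2.0, p = 0.05, q = 0.3.
e1 = (1+alpha)/2 = -0.5, e2 = (1-alpha)/2 = 1.5.
t1 = p^e1 * q^e2 = 0.05^-0.5 * 0.3^1.5 = 0.734847.
t2 = (1-p)^e1 * (1-q)^e2 = 0.95^-0.5 * 0.7^1.5 = 0.600877.
4/(1-alpha^2) = -1.333333.
D = -1.333333*(1 - 0.734847 - 0.600877) = 0.4476

0.4476
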